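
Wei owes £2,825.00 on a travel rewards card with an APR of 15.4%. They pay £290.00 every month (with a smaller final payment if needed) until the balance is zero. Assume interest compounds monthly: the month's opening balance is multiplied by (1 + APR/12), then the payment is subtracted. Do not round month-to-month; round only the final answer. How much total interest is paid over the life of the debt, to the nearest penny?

£212.62

Monthly rate r = 15.4%/12 = 1.28333% = 0.0128333.
Payoff takes n = ⌈−ln(1 − rB₀/P)/ln(1+r)⌉ = ⌈10.473⌉ = 11 payments; the last is £137.62.
Total paid = 10·£290.00 + £137.62 = £3,037.62.
Total interest = total paid − principal = £3,037.62 − £2,825.00 = £212.62.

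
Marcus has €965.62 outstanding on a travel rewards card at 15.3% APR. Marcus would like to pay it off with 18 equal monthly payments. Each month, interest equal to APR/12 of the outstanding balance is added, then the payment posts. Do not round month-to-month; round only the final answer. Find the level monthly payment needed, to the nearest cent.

Monthly rate r = 15.3%/12 = 1.275% = 0.01275.
Level-payment amortization: P = B₀·r / (1 − (1+r)^(−n)) = 965.62·0.01275 / (1 − 1.01275^(−18)).
Denominator 1 − (1+r)^(−18) = 0.203914953.
P = 12.3117 / 0.203914953 ≈ 60.38.

€60.38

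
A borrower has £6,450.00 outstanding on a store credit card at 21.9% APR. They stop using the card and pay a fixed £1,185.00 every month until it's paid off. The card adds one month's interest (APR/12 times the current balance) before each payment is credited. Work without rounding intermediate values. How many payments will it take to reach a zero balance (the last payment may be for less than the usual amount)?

6 months

Monthly rate r = 21.9%/12 = 1.825% = 0.01825.
Recurrence: B ← B·(1+r) − £1,185.00.
Month 1: interest £117.71; balance after payment £5,382.71.
Month 2: interest £98.23; balance after payment £4,295.95.
Month 3: interest £78.40; balance after payment £3,189.35.
Month 4: interest £58.21; balance after payment £2,062.55.
Month 5: interest £37.64; balance after payment £915.20.
Month 6: interest £16.70; balance after payment £0.00.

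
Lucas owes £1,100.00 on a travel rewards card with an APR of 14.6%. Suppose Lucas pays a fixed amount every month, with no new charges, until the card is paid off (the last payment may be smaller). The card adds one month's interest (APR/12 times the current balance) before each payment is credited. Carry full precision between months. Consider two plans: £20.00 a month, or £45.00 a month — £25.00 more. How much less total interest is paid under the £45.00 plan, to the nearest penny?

Monthly rate r = 14.6%/12 = 1.21667% = 0.0121667.
At £20.00/mo: n = ⌈−ln(1 − rB₀/P)/ln(1+r)⌉ = 92 payments (last £9.38); total interest = total paid − £1,100.00 = £729.38.
At £45.00/mo: 30 payments (last £8.50); total interest £213.50.
Interest saved = £729.38 − £213.50 = £515.88.

£515.88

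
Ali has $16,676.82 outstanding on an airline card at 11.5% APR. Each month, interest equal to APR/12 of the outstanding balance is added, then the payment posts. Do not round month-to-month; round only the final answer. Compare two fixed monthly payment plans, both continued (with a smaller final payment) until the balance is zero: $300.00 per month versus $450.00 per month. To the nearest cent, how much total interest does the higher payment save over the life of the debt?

Monthly rate r = 11.5%/12 = 0.958333% = 0.00958333.
At $300.00/mo: n = ⌈−ln(1 − rB₀/P)/ln(1+r)⌉ = 80 payments (last $232.17); total interest = total paid − $16,676.82 = $7,255.35.
At $450.00/mo: 47 payments (last $0.48); total interest $4,023.66.
Interest saved = $7,255.35 − $4,023.66 = $3,231.69.

$3,231.69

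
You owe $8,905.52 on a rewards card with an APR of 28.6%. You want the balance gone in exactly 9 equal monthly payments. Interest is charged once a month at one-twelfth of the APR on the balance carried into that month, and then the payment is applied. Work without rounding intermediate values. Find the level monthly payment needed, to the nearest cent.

Monthly rate r = 28.6%/12 = 2.38333% = 0.0238333.
Level-payment amortization: P = B₀·r / (1 − (1+r)^(−n)) = 8905.52·0.0238333 / (1 − 1.02383^(−9)).
Denominator 1 − (1+r)^(−9) = 0.191022178.
P = 212.248 / 0.191022178 ≈ 1111.12.

$1,111.12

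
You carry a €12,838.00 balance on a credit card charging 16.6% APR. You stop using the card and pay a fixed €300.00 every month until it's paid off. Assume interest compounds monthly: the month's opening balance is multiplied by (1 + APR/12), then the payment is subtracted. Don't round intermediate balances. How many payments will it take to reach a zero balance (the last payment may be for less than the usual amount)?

Monthly rate r = 16.6%/12 = 1.38333% = 0.0138333.
Recurrence: B ← B·(1+r) − €300.00.
Month 1: interest €177.59; balance after payment €12,715.59.
Month 2: interest €175.90; balance after payment €12,591.49.
Closed form: n = −ln(1 − rB₀/P)/ln(1+r) = −ln(0.40803)/ln(1.01383) ≈ 65.249, so the balance reaches zero during payment 66.

66 months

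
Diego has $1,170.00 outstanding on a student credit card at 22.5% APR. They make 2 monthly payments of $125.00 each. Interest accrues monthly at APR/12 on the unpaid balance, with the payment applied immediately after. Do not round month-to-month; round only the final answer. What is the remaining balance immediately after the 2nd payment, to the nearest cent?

$961.94

Monthly rate r = 22.5%/12 = 1.875% = 0.01875.
Each month: B ← B·(1+r) − $125.00.
Month 1: interest $21.94; balance after payment $1,066.94.
Month 2: interest $20.01; balance after payment $961.94.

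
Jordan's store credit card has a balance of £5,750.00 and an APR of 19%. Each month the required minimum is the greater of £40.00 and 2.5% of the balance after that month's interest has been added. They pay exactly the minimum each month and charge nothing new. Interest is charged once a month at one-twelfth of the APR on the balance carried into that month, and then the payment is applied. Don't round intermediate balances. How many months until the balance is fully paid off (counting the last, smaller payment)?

Monthly rate r = 19%/12 = 1.58333% = 0.0158333.
While 2.5% of the post-interest balance exceeds £40.00, each month B ← (B·(1+r))·(1 − 0.025), i.e. B shrinks by the factor (1+r)·0.975 = 0.99044.
This holds for months 1–135. Entering month 136 the balance is £1,571.53; 2.5% of the post-interest balance is now below £40.00, so the flat £40.00 minimum applies from here.
From month 136 a fixed £40.00 at rate r clears £1,571.53 in 62 more payments. Total: 135 + 62 = 197 months.

197 months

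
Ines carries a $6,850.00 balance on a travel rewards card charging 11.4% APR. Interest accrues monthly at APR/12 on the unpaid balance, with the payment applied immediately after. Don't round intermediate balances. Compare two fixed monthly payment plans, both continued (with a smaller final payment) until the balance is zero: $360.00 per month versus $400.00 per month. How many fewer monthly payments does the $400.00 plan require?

3 fewer payments

Monthly rate r = 11.4%/12 = 0.95% = 0.0095.
At $360.00/mo: n = ⌈−ln(1 − rB₀/P)/ln(1+r)⌉ = 22 payments (last $31.53); total interest = total paid − $6,850.00 = $741.53.
At $400.00/mo: 19 payments (last $311.90); total interest $661.90.
Payments saved = 22 − 19 = 3.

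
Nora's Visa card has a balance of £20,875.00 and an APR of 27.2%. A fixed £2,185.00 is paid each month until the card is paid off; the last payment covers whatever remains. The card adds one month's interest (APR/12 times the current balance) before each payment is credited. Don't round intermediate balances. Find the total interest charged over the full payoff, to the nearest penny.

Monthly rate r = 27.2%/12 = 2.26667% = 0.0226667.
Payoff takes n = ⌈−ln(1 − rB₀/P)/ln(1+r)⌉ = ⌈10.889⌉ = 11 payments; the last is £1,943.84.
Total paid = 10·£2,185.00 + £1,943.84 = £23,793.84.
Total interest = total paid − principal = £23,793.84 − £20,875.00 = £2,918.84.

£2,918.84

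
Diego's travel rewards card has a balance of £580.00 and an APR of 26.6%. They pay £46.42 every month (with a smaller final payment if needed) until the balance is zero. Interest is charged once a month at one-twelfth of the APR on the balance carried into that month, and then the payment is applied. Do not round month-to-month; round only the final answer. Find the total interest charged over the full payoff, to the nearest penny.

£106.70

Monthly rate r = 26.6%/12 = 2.21667% = 0.0221667.
Payoff takes n = ⌈−ln(1 − rB₀/P)/ln(1+r)⌉ = ⌈14.791⌉ = 15 payments; the last is £36.82.
Total paid = 14·£46.42 + £36.82 = £686.70.
Total interest = total paid − principal = £686.70 − £580.00 = £106.70.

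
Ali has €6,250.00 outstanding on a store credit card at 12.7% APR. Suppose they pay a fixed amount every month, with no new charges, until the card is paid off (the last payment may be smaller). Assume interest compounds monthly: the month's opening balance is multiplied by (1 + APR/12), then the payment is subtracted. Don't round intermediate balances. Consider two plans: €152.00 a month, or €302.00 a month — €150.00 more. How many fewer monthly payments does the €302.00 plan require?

31 fewer payments

Monthly rate r = 12.7%/12 = 1.05833% = 0.0105833.
At €152.00/mo: n = ⌈−ln(1 − rB₀/P)/ln(1+r)⌉ = 55 payments (last €39.62); total interest = total paid − €6,250.00 = €1,997.62.
At €302.00/mo: 24 payments (last €146.00); total interest €842.00.
Payments saved = 55 − 24 = 31.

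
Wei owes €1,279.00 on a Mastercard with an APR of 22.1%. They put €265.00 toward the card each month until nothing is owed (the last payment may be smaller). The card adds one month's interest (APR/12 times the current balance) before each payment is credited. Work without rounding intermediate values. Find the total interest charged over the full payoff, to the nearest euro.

€73

Monthly rate r = 22.1%/12 = 1.84167% = 0.0184167.
Payoff takes n = ⌈−ln(1 − rB₀/P)/ln(1+r)⌉ = ⌈5.101⌉ = 6 payments; the last is €26.97.
Total paid = 5·€265.00 + €26.97 = €1,351.97.
Total interest = total paid − principal = €1,351.97 − €1,279.00 = €72.97.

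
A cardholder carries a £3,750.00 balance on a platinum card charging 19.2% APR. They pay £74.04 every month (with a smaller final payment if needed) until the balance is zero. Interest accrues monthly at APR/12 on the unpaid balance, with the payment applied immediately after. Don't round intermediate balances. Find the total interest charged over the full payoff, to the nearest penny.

£4,005.62

Monthly rate r = 19.2%/12 = 1.6% = 0.016.
Payoff takes n = ⌈−ln(1 − rB₀/P)/ln(1+r)⌉ = ⌈104.748⌉ = 105 payments; the last is £55.46.
Total paid = 104·£74.04 + £55.46 = £7,755.62.
Total interest = total paid − principal = £7,755.62 − £3,750.00 = £4,005.62.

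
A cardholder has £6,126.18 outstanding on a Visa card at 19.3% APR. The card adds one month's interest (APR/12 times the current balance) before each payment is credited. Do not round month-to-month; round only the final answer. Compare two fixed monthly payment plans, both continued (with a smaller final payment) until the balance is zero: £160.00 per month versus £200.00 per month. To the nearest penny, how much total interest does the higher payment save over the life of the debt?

Monthly rate r = 19.3%/12 = 1.60833% = 0.0160833.
At £160.00/mo: n = ⌈−ln(1 − rB₀/P)/ln(1+r)⌉ = 60 payments (last £152.96); total interest = total paid − £6,126.18 = £3,466.78.
At £200.00/mo: 43 payments (last £105.98); total interest £2,379.80.
Interest saved = £3,466.78 − £2,379.80 = £1,086.98.

£1,086.98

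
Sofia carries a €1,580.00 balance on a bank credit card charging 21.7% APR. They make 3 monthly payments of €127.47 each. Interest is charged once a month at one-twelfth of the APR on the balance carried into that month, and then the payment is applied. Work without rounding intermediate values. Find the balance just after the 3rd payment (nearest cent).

€1,277.91

Monthly rate r = 21.7%/12 = 1.80833% = 0.0180833.
Each month: B ← B·(1+r) − €127.47.
Month 1: interest €28.57; balance after payment €1,481.10.
Month 2: interest €26.78; balance after payment €1,380.41.
Month 3: interest €24.96; balance after payment €1,277.91.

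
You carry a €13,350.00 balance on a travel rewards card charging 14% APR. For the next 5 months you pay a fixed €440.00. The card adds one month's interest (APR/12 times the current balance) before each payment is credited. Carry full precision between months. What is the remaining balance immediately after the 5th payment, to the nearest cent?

Monthly rate r = 14%/12 = 1.16667% = 0.0116667.
Each month: B ← B·(1+r) − €440.00.
Month 1: interest €155.75; balance after payment €13,065.75.
Month 2: interest €152.43; balance after payment €12,778.18.
Month 3: interest €149.08; balance after payment €12,487.26.
Month 4: interest €145.68; balance after payment €12,192.95.
Month 5: interest €142.25; balance after payment €11,895.20.

€11,895.20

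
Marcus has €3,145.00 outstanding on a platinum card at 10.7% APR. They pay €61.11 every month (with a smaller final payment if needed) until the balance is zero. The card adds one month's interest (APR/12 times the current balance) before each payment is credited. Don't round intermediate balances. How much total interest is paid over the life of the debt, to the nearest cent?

€1,082.74

Monthly rate r = 10.7%/12 = 0.891667% = 0.00891667.
Payoff takes n = ⌈−ln(1 − rB₀/P)/ln(1+r)⌉ = ⌈69.182⌉ = 70 payments; the last is €11.15.
Total paid = 69·€61.11 + €11.15 = €4,227.74.
Total interest = total paid − principal = €4,227.74 − €3,145.00 = €1,082.74.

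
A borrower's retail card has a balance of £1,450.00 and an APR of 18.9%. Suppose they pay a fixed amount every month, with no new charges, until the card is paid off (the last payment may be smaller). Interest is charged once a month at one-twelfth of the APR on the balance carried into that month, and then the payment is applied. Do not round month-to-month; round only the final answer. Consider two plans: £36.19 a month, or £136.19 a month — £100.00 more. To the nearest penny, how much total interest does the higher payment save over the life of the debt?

£709.30

Monthly rate r = 18.9%/12 = 1.575% = 0.01575.
At £36.19/mo: n = ⌈−ln(1 − rB₀/P)/ln(1+r)⌉ = 64 payments (last £29.14); total interest = total paid − £1,450.00 = £859.11.
At £136.19/mo: 12 payments (last £101.72); total interest £149.81.
Interest saved = £859.11 − £149.81 = £709.30.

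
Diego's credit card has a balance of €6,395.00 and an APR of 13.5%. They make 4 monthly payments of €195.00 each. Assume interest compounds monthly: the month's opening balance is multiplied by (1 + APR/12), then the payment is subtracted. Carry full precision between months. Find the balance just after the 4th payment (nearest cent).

€5,894.41

Monthly rate r = 13.5%/12 = 1.125% = 0.01125.
Each month: B ← B·(1+r) − €195.00.
Month 1: interest €71.94; balance after payment €6,271.94.
Month 2: interest €70.56; balance after payment €6,147.50.
Month 3: interest €69.16; balance after payment €6,021.66.
Month 4: interest €67.74; balance after payment €5,894.41.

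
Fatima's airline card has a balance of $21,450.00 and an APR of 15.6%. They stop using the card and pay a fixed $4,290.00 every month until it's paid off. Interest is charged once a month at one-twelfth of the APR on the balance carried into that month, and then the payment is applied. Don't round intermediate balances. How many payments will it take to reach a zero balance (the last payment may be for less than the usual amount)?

6 payments

Monthly rate r = 15.6%/12 = 1.3% = 0.013.
Recurrence: B ← B·(1+r) − $4,290.00.
Month 1: interest $278.85; balance after payment $17,438.85.
Month 2: interest $226.71; balance after payment $13,375.56.
Month 3: interest $173.88; balance after payment $9,259.44.
Month 4: interest $120.37; balance after payment $5,089.81.
Month 5: interest $66.17; balance after payment $865.98.
Month 6: interest $11.26; balance after payment $0.00.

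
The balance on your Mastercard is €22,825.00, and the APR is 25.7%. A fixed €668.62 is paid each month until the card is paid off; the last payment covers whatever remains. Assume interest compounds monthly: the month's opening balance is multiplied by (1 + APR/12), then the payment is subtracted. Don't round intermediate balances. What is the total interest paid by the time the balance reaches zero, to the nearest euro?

Monthly rate r = 25.7%/12 = 2.14167% = 0.0214167.
Payoff takes n = ⌈−ln(1 − rB₀/P)/ln(1+r)⌉ = ⌈61.983⌉ = 62 payments; the last is €657.45.
Total paid = 61·€668.62 + €657.45 = €41,443.27.
Total interest = total paid − principal = €41,443.27 − €22,825.00 = €18,618.27.

€18,618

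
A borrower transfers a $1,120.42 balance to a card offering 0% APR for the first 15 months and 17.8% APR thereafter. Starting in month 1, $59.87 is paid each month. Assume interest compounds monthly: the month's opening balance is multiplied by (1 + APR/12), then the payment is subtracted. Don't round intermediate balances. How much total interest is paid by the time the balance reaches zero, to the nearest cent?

$8.11

Promo months 1–15 at r₀ = 0%/12 = 0; months 16+ at r₁ = 17.8%/12 = 0.0148333.
After month 15 (no interest yet): B = $1,120.42 − 15·$59.87 = $222.37.
Then at r₁ with $59.87/mo: n₂ = −ln(1 − r₁·B/P)/ln(1+r₁) ≈ 3.85 → 4 more payments.
Total paid = 18·$59.87 + $50.87 = $1,128.53; interest = $1,128.53 − $1,120.42 = $8.11.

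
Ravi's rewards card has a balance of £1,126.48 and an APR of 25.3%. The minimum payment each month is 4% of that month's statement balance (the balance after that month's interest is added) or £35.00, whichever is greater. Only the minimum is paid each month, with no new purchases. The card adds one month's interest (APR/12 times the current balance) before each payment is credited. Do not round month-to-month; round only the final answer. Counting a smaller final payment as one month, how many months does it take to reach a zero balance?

49 months

Monthly rate r = 25.3%/12 = 2.10833% = 0.0210833.
While 4% of the post-interest balance exceeds £35.00, each month B ← (B·(1+r))·(1 − 0.04), i.e. B shrinks by the factor (1+r)·0.96 = 0.98024.
This holds for months 1–14. Entering month 15 the balance is £851.88; 4% of the post-interest balance is now below £35.00, so the flat £35.00 minimum applies from here.
From month 15 a fixed £35.00 at rate r clears £851.88 in 35 more payments. Total: 14 + 35 = 49 months.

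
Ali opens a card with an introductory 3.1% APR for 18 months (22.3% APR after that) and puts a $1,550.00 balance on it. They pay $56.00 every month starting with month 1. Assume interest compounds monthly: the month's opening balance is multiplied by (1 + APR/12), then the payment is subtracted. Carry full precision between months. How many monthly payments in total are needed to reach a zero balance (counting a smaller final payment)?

Promo months 1–18 at r₀ = 3.1%/12 = 0.00258333; months 19+ at r₁ = 22.3%/12 = 0.0185833.
After month 18: iterate B ← B·(1+r₀) − $56.00 for 18 months → $593.24.
Then at r₁ with $56.00/mo: n₂ = −ln(1 − r₁·B/P)/ln(1+r₁) ≈ 11.91 → 12 more payments.

30 payments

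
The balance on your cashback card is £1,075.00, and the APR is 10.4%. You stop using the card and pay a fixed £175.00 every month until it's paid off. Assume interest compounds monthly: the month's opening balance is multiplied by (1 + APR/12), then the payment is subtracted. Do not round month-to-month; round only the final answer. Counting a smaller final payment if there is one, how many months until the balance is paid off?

7 payments

Monthly rate r = 10.4%/12 = 0.866667% = 0.00866667.
Recurrence: B ← B·(1+r) − £175.00.
Month 1: interest £9.32; balance after payment £909.32.
Month 2: interest £7.88; balance after payment £742.20.
Closed form: n = −ln(1 − rB₀/P)/ln(1+r) = −ln(0.94676)/ln(1.00867) ≈ 6.340, so the balance reaches zero during payment 7.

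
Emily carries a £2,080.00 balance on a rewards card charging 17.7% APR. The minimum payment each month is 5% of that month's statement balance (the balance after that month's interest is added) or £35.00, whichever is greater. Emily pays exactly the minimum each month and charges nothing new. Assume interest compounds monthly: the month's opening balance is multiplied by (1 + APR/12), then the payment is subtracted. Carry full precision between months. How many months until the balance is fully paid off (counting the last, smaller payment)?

Monthly rate r = 17.7%/12 = 1.475% = 0.01475.
While 5% of the post-interest balance exceeds £35.00, each month B ← (B·(1+r))·(1 − 0.05), i.e. B shrinks by the factor (1+r)·0.95 = 0.96401.
This holds for months 1–31. Entering month 32 the balance is £667.77; 5% of the post-interest balance is now below £35.00, so the flat £35.00 minimum applies from here.
From month 32 a fixed £35.00 at rate r clears £667.77 in 23 more payments. Total: 31 + 23 = 54 months.

54 months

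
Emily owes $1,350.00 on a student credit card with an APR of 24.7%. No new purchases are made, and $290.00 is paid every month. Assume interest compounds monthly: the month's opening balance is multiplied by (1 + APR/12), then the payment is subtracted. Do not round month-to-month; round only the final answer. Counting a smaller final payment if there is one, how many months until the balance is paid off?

Monthly rate r = 24.7%/12 = 2.05833% = 0.0205833.
Recurrence: B ← B·(1+r) − $290.00.
Month 1: interest $27.79; balance after payment $1,087.79.
Month 2: interest $22.39; balance after payment $820.18.
Month 3: interest $16.88; balance after payment $547.06.
Month 4: interest $11.26; balance after payment $268.32.
Month 5: interest $5.52; balance after payment $0.00.

5 months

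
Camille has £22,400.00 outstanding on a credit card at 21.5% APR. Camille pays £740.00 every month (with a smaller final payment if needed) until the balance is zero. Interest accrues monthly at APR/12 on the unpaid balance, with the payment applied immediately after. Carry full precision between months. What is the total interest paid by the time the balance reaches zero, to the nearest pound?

£10,172

Monthly rate r = 21.5%/12 = 1.79167% = 0.0179167.
Payoff takes n = ⌈−ln(1 − rB₀/P)/ln(1+r)⌉ = ⌈44.016⌉ = 45 payments; the last is £11.75.
Total paid = 44·£740.00 + £11.75 = £32,571.75.
Total interest = total paid − principal = £32,571.75 − £22,400.00 = £10,171.75.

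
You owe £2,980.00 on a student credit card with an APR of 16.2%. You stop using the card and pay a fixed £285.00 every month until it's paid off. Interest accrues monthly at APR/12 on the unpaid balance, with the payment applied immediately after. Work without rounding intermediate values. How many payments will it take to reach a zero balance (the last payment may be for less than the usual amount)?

12 payments

Monthly rate r = 16.2%/12 = 1.35% = 0.0135.
Recurrence: B ← B·(1+r) − £285.00.
Month 1: interest £40.23; balance after payment £2,735.23.
Month 2: interest £36.93; balance after payment £2,487.16.
Closed form: n = −ln(1 − rB₀/P)/ln(1+r) = −ln(0.85884)/ln(1.0135) ≈ 11.348, so the balance reaches zero during payment 12.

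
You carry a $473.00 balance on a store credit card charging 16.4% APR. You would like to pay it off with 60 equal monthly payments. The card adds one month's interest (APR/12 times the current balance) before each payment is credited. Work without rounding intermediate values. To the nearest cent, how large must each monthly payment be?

Monthly rate r = 16.4%/12 = 1.36667% = 0.0136667.
Level-payment amortization: P = B₀·r / (1 − (1+r)^(−n)) = 473.00·0.0136667 / (1 − 1.01367^(−60)).
Denominator 1 − (1+r)^(−60) = 0.557115915.
P = 6.46433 / 0.557115915 ≈ 11.60.

$11.60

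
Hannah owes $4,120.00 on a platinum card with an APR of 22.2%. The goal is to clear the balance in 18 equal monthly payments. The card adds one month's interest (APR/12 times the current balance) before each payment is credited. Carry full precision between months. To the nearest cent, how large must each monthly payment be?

$271.20

Monthly rate r = 22.2%/12 = 1.85% = 0.0185.
Level-payment amortization: P = B₀·r / (1 − (1+r)^(−n)) = 4120.00·0.0185 / (1 − 1.0185^(−18)).
Denominator 1 − (1+r)^(−18) = 0.281045511.
P = 76.22 / 0.281045511 ≈ 271.20.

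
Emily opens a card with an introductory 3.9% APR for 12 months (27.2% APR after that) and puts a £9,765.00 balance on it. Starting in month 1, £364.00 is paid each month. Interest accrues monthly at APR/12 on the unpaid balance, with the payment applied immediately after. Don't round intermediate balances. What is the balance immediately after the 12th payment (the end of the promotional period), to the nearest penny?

£5,705.79

Promo months 1–12 at r₀ = 3.9%/12 = 0.00325; months 13+ at r₁ = 27.2%/12 = 0.0226667.
After month 12: iterate B ← B·(1+r₀) − £364.00 for 12 months → £5,705.79.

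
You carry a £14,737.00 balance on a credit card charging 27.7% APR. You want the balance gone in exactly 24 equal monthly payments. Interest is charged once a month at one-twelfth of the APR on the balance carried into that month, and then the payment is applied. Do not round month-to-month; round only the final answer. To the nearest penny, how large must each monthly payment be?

Monthly rate r = 27.7%/12 = 2.30833% = 0.0230833.
Level-payment amortization: P = B₀·r / (1 − (1+r)^(−n)) = 14737.00·0.0230833 / (1 − 1.02308^(−24)).
Denominator 1 − (1+r)^(−24) = 0.421723206.
P = 340.179 / 0.421723206 ≈ 806.64.

£806.64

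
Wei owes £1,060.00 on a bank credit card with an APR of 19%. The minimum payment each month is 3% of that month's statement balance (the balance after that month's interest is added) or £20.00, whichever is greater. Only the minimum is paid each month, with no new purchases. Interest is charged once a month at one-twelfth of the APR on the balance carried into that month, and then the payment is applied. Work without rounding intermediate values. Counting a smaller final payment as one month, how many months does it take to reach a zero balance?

Monthly rate r = 19%/12 = 1.58333% = 0.0158333.
While 3% of the post-interest balance exceeds £20.00, each month B ← (B·(1+r))·(1 − 0.03), i.e. B shrinks by the factor (1+r)·0.97 = 0.98536.
This holds for months 1–33. Entering month 34 the balance is £651.50; 3% of the post-interest balance is now below £20.00, so the flat £20.00 minimum applies from here.
From month 34 a fixed £20.00 at rate r clears £651.50 in 47 more payments. Total: 33 + 47 = 80 months.

80 months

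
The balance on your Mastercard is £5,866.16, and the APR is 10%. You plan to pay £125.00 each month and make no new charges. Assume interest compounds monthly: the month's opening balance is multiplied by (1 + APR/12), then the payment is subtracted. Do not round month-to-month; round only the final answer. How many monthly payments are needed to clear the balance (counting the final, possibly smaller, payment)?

60 payments

Monthly rate r = 10%/12 = 0.833333% = 0.00833333.
Recurrence: B ← B·(1+r) − £125.00.
Month 1: interest £48.88; balance after payment £5,790.04.
Month 2: interest £48.25; balance after payment £5,713.30.
Closed form: n = −ln(1 − rB₀/P)/ln(1+r) = −ln(0.60892)/ln(1.00833) ≈ 59.775, so the balance reaches zero during payment 60.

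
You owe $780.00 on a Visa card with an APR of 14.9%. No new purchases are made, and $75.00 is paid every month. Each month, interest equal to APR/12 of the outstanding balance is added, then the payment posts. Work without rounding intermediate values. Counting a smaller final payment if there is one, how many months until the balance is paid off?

Monthly rate r = 14.9%/12 = 1.24167% = 0.0124167.
Recurrence: B ← B·(1+r) − $75.00.
Month 1: interest $9.68; balance after payment $714.68.
Month 2: interest $8.87; balance after payment $648.56.
Closed form: n = −ln(1 − rB₀/P)/ln(1+r) = −ln(0.87087)/ln(1.01242) ≈ 11.205, so the balance reaches zero during payment 12.

12 payments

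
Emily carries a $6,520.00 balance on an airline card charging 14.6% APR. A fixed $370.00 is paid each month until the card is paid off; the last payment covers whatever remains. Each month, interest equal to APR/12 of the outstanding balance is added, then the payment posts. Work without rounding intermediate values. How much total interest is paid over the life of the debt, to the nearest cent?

$862.90

Monthly rate r = 14.6%/12 = 1.21667% = 0.0121667.
Payoff takes n = ⌈−ln(1 − rB₀/P)/ln(1+r)⌉ = ⌈19.954⌉ = 20 payments; the last is $352.90.
Total paid = 19·$370.00 + $352.90 = $7,382.90.
Total interest = total paid − principal = $7,382.90 − $6,520.00 = $862.90.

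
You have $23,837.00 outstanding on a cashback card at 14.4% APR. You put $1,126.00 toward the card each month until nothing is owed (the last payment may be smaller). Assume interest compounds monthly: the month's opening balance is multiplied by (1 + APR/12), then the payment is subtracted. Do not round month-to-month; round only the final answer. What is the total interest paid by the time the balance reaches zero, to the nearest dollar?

$3,830

Monthly rate r = 14.4%/12 = 1.2% = 0.012.
Payoff takes n = ⌈−ln(1 − rB₀/P)/ln(1+r)⌉ = ⌈24.569⌉ = 25 payments; the last is $642.74.
Total paid = 24·$1,126.00 + $642.74 = $27,666.74.
Total interest = total paid − principal = $27,666.74 − $23,837.00 = $3,829.74.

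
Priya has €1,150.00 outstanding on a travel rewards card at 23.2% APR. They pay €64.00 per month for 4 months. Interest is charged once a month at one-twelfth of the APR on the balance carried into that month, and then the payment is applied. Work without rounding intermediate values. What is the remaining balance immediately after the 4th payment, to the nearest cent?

Monthly rate r = 23.2%/12 = 1.93333% = 0.0193333.
Each month: B ← B·(1+r) − €64.00.
Month 1: interest €22.23; balance after payment €1,108.23.
Month 2: interest €21.43; balance after payment €1,065.66.
Month 3: interest €20.60; balance after payment €1,022.26.
Month 4: interest €19.76; balance after payment €978.03.

€978.03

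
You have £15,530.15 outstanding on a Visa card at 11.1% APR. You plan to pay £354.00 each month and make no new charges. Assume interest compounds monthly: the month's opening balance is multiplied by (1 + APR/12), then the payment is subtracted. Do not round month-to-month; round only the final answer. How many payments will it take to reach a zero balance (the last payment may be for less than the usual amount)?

57 payments

Monthly rate r = 11.1%/12 = 0.925% = 0.00925.
Recurrence: B ← B·(1+r) − £354.00.
Month 1: interest £143.65; balance after payment £15,319.80.
Month 2: interest £141.71; balance after payment £15,107.51.
Closed form: n = −ln(1 − rB₀/P)/ln(1+r) = −ln(0.5942)/ln(1.00925) ≈ 56.535, so the balance reaches zero during payment 57.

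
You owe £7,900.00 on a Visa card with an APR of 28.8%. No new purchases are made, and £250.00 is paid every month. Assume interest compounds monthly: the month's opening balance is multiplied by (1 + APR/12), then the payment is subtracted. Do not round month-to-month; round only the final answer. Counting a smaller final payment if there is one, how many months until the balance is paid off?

Monthly rate r = 28.8%/12 = 2.4% = 0.024.
Recurrence: B ← B·(1+r) − £250.00.
Month 1: interest £189.60; balance after payment £7,839.60.
Month 2: interest £188.15; balance after payment £7,777.75.
Closed form: n = −ln(1 − rB₀/P)/ln(1+r) = −ln(0.2416)/ln(1.024) ≈ 59.894, so the balance reaches zero during payment 60.

60 months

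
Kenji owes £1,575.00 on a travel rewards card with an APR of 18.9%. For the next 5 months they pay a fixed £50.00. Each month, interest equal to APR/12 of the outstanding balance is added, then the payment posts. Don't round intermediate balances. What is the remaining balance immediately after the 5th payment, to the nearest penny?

Monthly rate r = 18.9%/12 = 1.575% = 0.01575.
Each month: B ← B·(1+r) − £50.00.
Month 1: interest £24.81; balance after payment £1,549.81.
Month 2: interest £24.41; balance after payment £1,524.22.
Month 3: interest £24.01; balance after payment £1,498.22.
Month 4: interest £23.60; balance after payment £1,471.82.
Month 5: interest £23.18; balance after payment £1,445.00.

£1,445.00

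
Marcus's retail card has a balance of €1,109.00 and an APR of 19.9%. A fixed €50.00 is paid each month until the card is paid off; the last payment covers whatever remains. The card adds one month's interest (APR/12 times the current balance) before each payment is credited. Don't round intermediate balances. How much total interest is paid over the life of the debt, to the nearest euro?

Monthly rate r = 19.9%/12 = 1.65833% = 0.0165833.
Payoff takes n = ⌈−ln(1 − rB₀/P)/ln(1+r)⌉ = ⌈27.882⌉ = 28 payments; the last is €44.12.
Total paid = 27·€50.00 + €44.12 = €1,394.12.
Total interest = total paid − principal = €1,394.12 − €1,109.00 = €285.12.

€285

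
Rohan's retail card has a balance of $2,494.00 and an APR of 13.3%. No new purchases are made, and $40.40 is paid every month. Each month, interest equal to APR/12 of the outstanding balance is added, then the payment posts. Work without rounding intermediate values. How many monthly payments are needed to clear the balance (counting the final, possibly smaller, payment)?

Monthly rate r = 13.3%/12 = 1.10833% = 0.0110833.
Recurrence: B ← B·(1+r) − $40.40.
Month 1: interest $27.64; balance after payment $2,481.24.
Month 2: interest $27.50; balance after payment $2,468.34.
Closed form: n = −ln(1 − rB₀/P)/ln(1+r) = −ln(0.3158)/ln(1.01108) ≈ 104.575, so the balance reaches zero during payment 105.

105 payments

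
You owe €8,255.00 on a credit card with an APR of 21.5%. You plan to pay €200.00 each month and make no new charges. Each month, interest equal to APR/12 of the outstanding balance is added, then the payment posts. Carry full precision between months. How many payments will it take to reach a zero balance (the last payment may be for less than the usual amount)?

Monthly rate r = 21.5%/12 = 1.79167% = 0.0179167.
Recurrence: B ← B·(1+r) − €200.00.
Month 1: interest €147.90; balance after payment €8,202.90.
Month 2: interest €146.97; balance after payment €8,149.87.
Closed form: n = −ln(1 − rB₀/P)/ln(1+r) = −ln(0.26049)/ln(1.01792) ≈ 75.751, so the balance reaches zero during payment 76.

76 payments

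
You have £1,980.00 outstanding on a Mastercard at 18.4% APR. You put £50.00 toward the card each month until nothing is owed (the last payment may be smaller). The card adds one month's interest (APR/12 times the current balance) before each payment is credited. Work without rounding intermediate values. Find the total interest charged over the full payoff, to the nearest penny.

Monthly rate r = 18.4%/12 = 1.53333% = 0.0153333.
Payoff takes n = ⌈−ln(1 − rB₀/P)/ln(1+r)⌉ = ⌈61.409⌉ = 62 payments; the last is £20.53.
Total paid = 61·£50.00 + £20.53 = £3,070.53.
Total interest = total paid − principal = £3,070.53 − £1,980.00 = £1,090.53.

£1,090.53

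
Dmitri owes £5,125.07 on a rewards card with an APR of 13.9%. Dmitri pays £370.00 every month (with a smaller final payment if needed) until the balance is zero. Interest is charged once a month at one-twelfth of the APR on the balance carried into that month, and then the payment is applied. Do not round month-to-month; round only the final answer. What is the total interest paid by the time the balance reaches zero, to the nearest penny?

Monthly rate r = 13.9%/12 = 1.15833% = 0.0115833.
Payoff takes n = ⌈−ln(1 − rB₀/P)/ln(1+r)⌉ = ⌈15.185⌉ = 16 payments; the last is £68.89.
Total paid = 15·£370.00 + £68.89 = £5,618.89.
Total interest = total paid − principal = £5,618.89 − £5,125.07 = £493.82.

£493.82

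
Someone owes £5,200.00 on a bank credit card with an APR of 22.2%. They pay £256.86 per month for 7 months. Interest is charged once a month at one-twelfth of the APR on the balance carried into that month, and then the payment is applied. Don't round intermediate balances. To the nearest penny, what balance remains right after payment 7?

£4,011.00

Monthly rate r = 22.2%/12 = 1.85% = 0.0185.
Each month: B ← B·(1+r) − £256.86.
Month 1: interest £96.20; balance after payment £5,039.34.
Month 2: interest £93.23; balance after payment £4,875.71.
Month 3: interest £90.20; balance after payment £4,709.05.
Month 4: interest £87.12; balance after payment £4,539.31.
Month 5: interest £83.98; balance after payment £4,366.42.
Month 6: interest £80.78; balance after payment £4,190.34.
Month 7: interest £77.52; balance after payment £4,011.00.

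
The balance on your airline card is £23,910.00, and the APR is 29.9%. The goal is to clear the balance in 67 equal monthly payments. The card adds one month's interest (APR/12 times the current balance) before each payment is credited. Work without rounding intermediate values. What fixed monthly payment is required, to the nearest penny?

£737.55

Monthly rate r = 29.9%/12 = 2.49167% = 0.0249167.
Level-payment amortization: P = B₀·r / (1 − (1+r)^(−n)) = 23910.00·0.0249167 / (1 − 1.02492^(−67)).
Denominator 1 − (1+r)^(−67) = 0.807749807.
P = 595.758 / 0.807749807 ≈ 737.55.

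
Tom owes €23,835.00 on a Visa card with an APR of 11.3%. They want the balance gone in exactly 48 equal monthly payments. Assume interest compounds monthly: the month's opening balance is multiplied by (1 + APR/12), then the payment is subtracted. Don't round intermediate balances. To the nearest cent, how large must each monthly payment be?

€619.51

Monthly rate r = 11.3%/12 = 0.941667% = 0.00941667.
Level-payment amortization: P = B₀·r / (1 − (1+r)^(−n)) = 23835.00·0.00941667 / (1 − 1.00942^(−48)).
Denominator 1 − (1+r)^(−48) = 0.362298581.
P = 224.446 / 0.362298581 ≈ 619.51.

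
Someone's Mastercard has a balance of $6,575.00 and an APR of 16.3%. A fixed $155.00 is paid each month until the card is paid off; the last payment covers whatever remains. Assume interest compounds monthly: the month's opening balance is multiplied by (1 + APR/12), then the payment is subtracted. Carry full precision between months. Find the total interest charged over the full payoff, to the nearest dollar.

Monthly rate r = 16.3%/12 = 1.35833% = 0.0135833.
Payoff takes n = ⌈−ln(1 − rB₀/P)/ln(1+r)⌉ = ⌈63.630⌉ = 64 payments; the last is $97.83.
Total paid = 63·$155.00 + $97.83 = $9,862.83.
Total interest = total paid − principal = $9,862.83 − $6,575.00 = $3,287.83.

$3,288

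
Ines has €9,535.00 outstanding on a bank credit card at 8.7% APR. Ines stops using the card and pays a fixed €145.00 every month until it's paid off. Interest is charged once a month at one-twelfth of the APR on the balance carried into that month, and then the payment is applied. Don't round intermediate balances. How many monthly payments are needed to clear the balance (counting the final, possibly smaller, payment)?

Monthly rate r = 8.7%/12 = 0.725% = 0.00725.
Recurrence: B ← B·(1+r) − €145.00.
Month 1: interest €69.13; balance after payment €9,459.13.
Month 2: interest €68.58; balance after payment €9,382.71.
Closed form: n = −ln(1 − rB₀/P)/ln(1+r) = −ln(0.52325)/ln(1.00725) ≈ 89.661, so the balance reaches zero during payment 90.

90 months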